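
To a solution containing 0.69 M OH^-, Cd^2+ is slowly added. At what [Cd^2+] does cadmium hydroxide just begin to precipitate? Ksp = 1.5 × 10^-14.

Cd(OH)2(s) <=> Cd^2+(aq) + 2 OH^-(aq)
Ksp = [Cd^2+][OH^-]^2
Precipitation begins when Q = Ksp. With [OH^-] = 0.69 M:
1.5 × 10^-14 = (0.69)^2 × [Cd^2+]
[Cd^2+] = (1.5 × 10^-14 / 4.76 x 10^-1) = 3.2 × 10^-14 M

3.2 x 10^-14 M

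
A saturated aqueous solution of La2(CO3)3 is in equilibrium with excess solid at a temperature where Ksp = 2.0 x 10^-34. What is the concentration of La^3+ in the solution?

La2(CO3)3(s) ⇌ 2 La^3+(aq) + 3 CO3^2-(aq)
Ksp = [La^3+]^2[CO3^2-]^3
With molar solubility s: [La^3+] = 2s, [CO3^2-] = 3s.
Ksp = (2s)^2(3s)^3 = 108s^5
Solving, s = (2.0 x 10^-34/108)^(1/5) = 7.14 × 10^-8 M
[La^3+] = 2s = 1.4 × 10^-7 M

1.4 x 10^-7 M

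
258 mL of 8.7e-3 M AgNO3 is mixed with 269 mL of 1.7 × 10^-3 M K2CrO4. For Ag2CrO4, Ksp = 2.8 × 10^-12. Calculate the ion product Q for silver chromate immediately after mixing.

Total volume = 258 + 269 = 527 mL.
[Ag^+] = 8.7 x 10^-3 × (258/527) = 4.26 × 10^-3 M
[CrO4^2-] = 1.7 × 10^-3 × (269/527) = 8.68 × 10^-4 M
Ag2CrO4(s) <=> 2 Ag^+ + CrO4^2-, so Q = [Ag^+]^2[CrO4^2-]
Q = (4.26 x 10^-3)^2(8.68 x 10^-4) = 1.6 × 10^-8
Q > Ksp, so Ag2CrO4 will precipitate.

Q ≈ 1.6 × 10^-8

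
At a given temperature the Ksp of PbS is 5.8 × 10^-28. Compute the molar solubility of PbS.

2.4 × 10^-14 M

PbS(s) ⇌ Pb^2+ + S^2-
Ksp = [Pb^2+][S^2-]
If s mol/L of PbS dissolves, [Pb^2+] = s and [S^2-] = s.
Ksp = s × s = s^2
s = (5.8 × 10^-28)^(1/2) = 2.4 x 10^-14 M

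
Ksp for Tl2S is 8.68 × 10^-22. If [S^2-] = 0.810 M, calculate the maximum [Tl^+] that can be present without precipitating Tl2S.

3.27 × 10^-11 M

Tl2S(s) ⇌ 2 Tl^+(aq) + S^2-(aq)
Ksp = [Tl^+]^2[S^2-]
Precipitation begins when Q = Ksp. With [S^2-] = 0.810 M:
8.68 × 10^-22 = (0.810) × [Tl^+]^2
[Tl^+] = (8.68 × 10^-22 / 8.10 × 10^-1)^(1/2) = 3.27 × 10^-11 M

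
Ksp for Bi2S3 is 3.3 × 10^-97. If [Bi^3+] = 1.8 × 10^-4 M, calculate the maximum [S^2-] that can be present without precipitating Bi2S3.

[S^2-] = 2.2e-30 M

Bi2S3(s) <=> 2 Bi^3+ + 3 S^2-
Ksp = [Bi^3+]^2[S^2-]^3
Precipitation begins when Q = Ksp. With [Bi^3+] = 1.8 × 10^-4 M:
3.3 × 10^-97 = (1.8 × 10^-4)^2 × [S^2-]^3
[S^2-] = (3.3 × 10^-97 / 3.24 × 10^-8)^(1/3) = 2.2 × 10^-30 M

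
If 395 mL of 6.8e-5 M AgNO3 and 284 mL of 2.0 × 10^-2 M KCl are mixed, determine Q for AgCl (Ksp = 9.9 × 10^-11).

Total volume = 395 + 284 = 679 mL.
[Ag^+] = 6.8 x 10^-5 × (395/679) = 3.96 × 10^-5 M
[Cl^-] = 2.0 × 10^-2 × (284/679) = 8.37 × 10^-3 M
AgCl(s) ⇌ Ag^+(aq) + Cl^-(aq), so Q = [Ag^+][Cl^-]
Q = (3.96 × 10^-5)(8.37 × 10^-3) = 3.3 × 10^-7
Q > Ksp, so AgCl will precipitate.

Q = 3.3 × 10^-7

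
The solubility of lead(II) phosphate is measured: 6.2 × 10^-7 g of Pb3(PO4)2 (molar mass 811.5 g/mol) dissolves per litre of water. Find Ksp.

2.8e-44

Molar solubility s = (6.2 × 10^-7 g/L) / (811.5 g/mol) = 7.64 × 10^-10 M.
Pb3(PO4)2(s) ⇌ 3 Pb^2+(aq) + 2 PO4^3-(aq)
Let s = molar solubility. Then [Pb^2+] = 3s and [PO4^3-] = 2s.
Ksp = [Pb^2+]^3[PO4^3-]^2
Substituting: Ksp = (3s)^3(2s)^2 = 108s^5
With s = 7.64 x 10^-10: Ksp = 2.8 × 10^-44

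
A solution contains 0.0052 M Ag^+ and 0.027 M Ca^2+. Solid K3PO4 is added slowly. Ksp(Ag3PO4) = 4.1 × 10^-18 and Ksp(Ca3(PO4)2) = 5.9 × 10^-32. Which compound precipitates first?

Each salt begins to precipitate when Q = Ksp, i.e. when [PO4^3-] reaches its threshold.
For Ag3PO4: 4.1 × 10^-18 = (0.0052)^3 × [PO4^3-]  ⇒  [PO4^3-] = 2.9 × 10^-11 M.
For Ca3(PO4)2: 5.9 × 10^-32 = (0.027)^3 × [PO4^3-]^2  ⇒  [PO4^3-] = 5.5 × 10^-14 M.
The salt with the lower threshold [PO4^3-] precipitates first: Ca3(PO4)2.

Ca3(PO4)2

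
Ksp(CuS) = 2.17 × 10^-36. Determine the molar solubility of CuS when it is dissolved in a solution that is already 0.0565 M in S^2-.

s ≈ 3.84e-35 M

CuS(s) ⇌ Cu^2+(aq) + S^2-(aq)
Ksp = [Cu^2+][S^2-]
If s mol/L dissolves here, [Cu^2+] = s, [S^2-] = 0.0565 + s ≈ 0.0565 (common-ion effect: S^2- is already 0.0565 M).
Ksp ≈ s × 0.0565
s = 3.84 × 10^-35 M
Check: s = 3.8 × 10^-35 ≪ 0.0565, so the approximation is valid.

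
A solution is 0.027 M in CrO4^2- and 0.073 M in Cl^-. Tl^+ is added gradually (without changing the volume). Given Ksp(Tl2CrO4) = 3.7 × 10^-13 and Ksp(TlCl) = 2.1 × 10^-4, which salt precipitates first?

Tl2CrO4

Precipitation of each salt starts when its ion product equals its Ksp.
For Tl2CrO4: 3.7 × 10^-13 = 0.027 × [Tl^+]^2  ⇒  [Tl^+] = 3.7 × 10^-6 M.
For TlCl: 2.1 × 10^-4 = 0.073 × [Tl^+]  ⇒  [Tl^+] = 2.9 × 10^-3 M.
The salt with the lower threshold [Tl^+] precipitates first: Tl2CrO4.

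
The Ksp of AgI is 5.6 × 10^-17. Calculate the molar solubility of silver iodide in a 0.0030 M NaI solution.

s = 1.9 × 10^-14 M

AgI(s) ⇌ Ag^+ + I^-
Ksp = [Ag^+][I^-]
Let s be the molar solubility in this solution. [Ag^+] = s, [I^-] = 0.0030 + s ≈ 0.0030 (common-ion effect: I^- is already 0.0030 M).
Ksp ≈ s × 0.0030
s = 1.9 x 10^-14 M
Check: s = 1.9 x 10^-14 ≪ 0.0030, so the approximation is valid.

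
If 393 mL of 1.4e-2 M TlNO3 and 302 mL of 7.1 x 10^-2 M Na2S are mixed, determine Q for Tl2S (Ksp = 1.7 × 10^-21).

Total volume = 393 + 302 = 695 mL.
[Tl^+] = 1.4 × 10^-2 × (393/695) = 7.92 × 10^-3 M
[S^2-] = 7.1 x 10^-2 × (302/695) = 3.09 x 10^-2 M
Tl2S(s) ⇌ 2 Tl^+ + S^2-, so Q = [Tl^+]^2[S^2-]
Q = (7.92 × 10^-3)^2(3.09 × 10^-2) = 1.9 × 10^-6
Q > Ksp, so Tl2S will precipitate.

Q ≈ 1.9 × 10^-6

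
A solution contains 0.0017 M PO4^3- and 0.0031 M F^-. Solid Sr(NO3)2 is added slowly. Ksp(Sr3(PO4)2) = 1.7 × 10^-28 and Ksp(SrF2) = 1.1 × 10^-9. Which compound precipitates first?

Sr3(PO4)2

Precipitation of each salt starts when its ion product equals its Ksp.
For Sr3(PO4)2: 1.7 × 10^-28 = (0.0017)^2 × [Sr^2+]^3  ⇒  [Sr^2+] = 3.9 × 10^-8 M.
For SrF2: 1.1 × 10^-9 = (0.0031)^2 × [Sr^2+]  ⇒  [Sr^2+] = 1.1 × 10^-4 M.
The salt with the lower threshold [Sr^2+] precipitates first: Sr3(PO4)2.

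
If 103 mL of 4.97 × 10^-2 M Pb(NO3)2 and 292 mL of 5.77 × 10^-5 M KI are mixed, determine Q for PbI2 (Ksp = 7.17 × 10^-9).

2.36e-11

Total volume = 103 + 292 = 395 mL.
[Pb^2+] = 4.97 x 10^-2 × (103/395) = 1.296 × 10^-2 M
[I^-] = 5.77 × 10^-5 × (292/395) = 4.265 × 10^-5 M
PbI2(s) ⇌ Pb^2+ + 2 I^-, so Q = [Pb^2+][I^-]^2
Q = (1.296 × 10^-2)(4.265 x 10^-5)^2 = 2.36 × 10^-11
Q < Ksp, so no precipitate of PbI2 forms.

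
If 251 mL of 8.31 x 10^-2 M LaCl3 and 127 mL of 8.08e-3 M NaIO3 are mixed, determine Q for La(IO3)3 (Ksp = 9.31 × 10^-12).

Q ≈ 1.10 x 10^-9

Total volume = 251 + 127 = 378 mL.
[La^3+] = 8.31 × 10^-2 × (251/378) = 5.518 x 10^-2 M
[IO3^-] = 8.08 × 10^-3 × (127/378) = 2.715 × 10^-3 M
La(IO3)3(s) ⇌ La^3+(aq) + 3 IO3^-(aq), so Q = [La^3+][IO3^-]^3
Q = (5.518 × 10^-2)(2.715 × 10^-3)^3 = 1.10 × 10^-9
Q > Ksp, so La(IO3)3 will precipitate.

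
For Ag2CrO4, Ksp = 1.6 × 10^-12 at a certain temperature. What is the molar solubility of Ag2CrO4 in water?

Ag2CrO4(s) ⇌ 2 Ag^+(aq) + CrO4^2-(aq)
Ksp = [Ag^+]^2[CrO4^2-]
Let s = molar solubility. Then [Ag^+] = 2s and [CrO4^2-] = s.
Substituting: Ksp = (2s)^2s = 4s^3
s^3 = 1.6 × 10^-12 / 4, so s = 7.4 × 10^-5 M

7.4 × 10^-5 M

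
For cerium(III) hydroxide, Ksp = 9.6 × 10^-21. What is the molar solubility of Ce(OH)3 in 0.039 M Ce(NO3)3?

s = 2.1 × 10^-7 M

Ce(OH)3(s) ⇌ Ce^3+(aq) + 3 OH^-(aq)
Ksp = [Ce^3+][OH^-]^3
Let s = moles of Ce(OH)3 that dissolve per litre. [Ce^3+] = 0.039 + s ≈ 0.039, [OH^-] = 3s (Ksp is small, so little additional dissolves).
Ksp ≈ 0.039 × (3s)^3
s = 2.1 x 10^-7 M
Check: s = 2.1 x 10^-7 ≪ 0.039, so the approximation is valid.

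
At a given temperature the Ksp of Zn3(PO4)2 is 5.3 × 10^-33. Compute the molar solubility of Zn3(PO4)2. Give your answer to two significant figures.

s = 1.4 x 10^-7 M

Zn3(PO4)2(s) ⇌ 3 Zn^2+ + 2 PO4^3-
Ksp = [Zn^2+]^3[PO4^3-]^2
Let s = molar solubility. Then [Zn^2+] = 3s and [PO4^3-] = 2s.
Ksp = (3s)^3(2s)^2 = 108s^5
Solving, s = (5.3 × 10^-33/108)^(1/5) = 1.4 x 10^-7 M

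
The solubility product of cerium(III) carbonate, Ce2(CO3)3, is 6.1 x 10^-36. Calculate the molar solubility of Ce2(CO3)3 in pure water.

s ≈ 3.6 × 10^-8 M

Ce2(CO3)3(s) ⇌ 2 Ce^3+ + 3 CO3^2-
Ksp = [Ce^3+]^2[CO3^2-]^3
If s mol/L of Ce2(CO3)3 dissolves, [Ce^3+] = 2s and [CO3^2-] = 3s.
Ksp = (2s)^2(3s)^3 = 108s^5
Solving, s = (6.1 x 10^-36/108)^(1/5) = 3.6 × 10^-8 M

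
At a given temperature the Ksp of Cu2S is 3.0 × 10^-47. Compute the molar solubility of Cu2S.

Cu2S(s) ⇌ 2 Cu^+(aq) + S^2-(aq)
Ksp = [Cu^+]^2[S^2-]
If s mol/L of Cu2S dissolves, [Cu^+] = 2s and [S^2-] = s.
So Ksp = (2s)^2 × s = 4s^3
s = (3.0 × 10^-47 / 4)^(1/3) = 2.0 × 10^-16 M

s = 2.0 x 10^-16 M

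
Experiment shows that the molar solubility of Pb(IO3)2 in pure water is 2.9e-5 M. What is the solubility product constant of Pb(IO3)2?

Ksp ≈ 9.8e-14

Pb(IO3)2(s) <=> Pb^2+(aq) + 2 IO3^-(aq)
For each mole of Pb(IO3)2 that dissolves: [Pb^2+] = s, [IO3^-] = 2s.
Ksp = [Pb^2+][IO3^-]^2
So Ksp = s × (2s)^2 = 4s^3
Ksp = 4 × (2.9 x 10^-5)^3 = 9.8 x 10^-14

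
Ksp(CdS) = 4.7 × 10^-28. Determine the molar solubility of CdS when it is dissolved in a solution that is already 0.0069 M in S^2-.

s ≈ 6.8e-26 M

CdS(s) ⇌ Cd^2+ + S^2-
Ksp = [Cd^2+][S^2-]
Let s = moles of CdS that dissolve per litre. [Cd^2+] = s, [S^2-] = 0.0069 + s ≈ 0.0069 (Ksp is small, so little additional dissolves).
Ksp ≈ s × 0.0069
s = 6.8 × 10^-26 M
Check: s = 6.8 × 10^-26 ≪ 0.0069, so the approximation is valid.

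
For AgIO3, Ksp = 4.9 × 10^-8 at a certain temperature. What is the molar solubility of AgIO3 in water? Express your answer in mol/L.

s ≈ 2.2 x 10^-4 M

AgIO3(s) ⇌ Ag^+(aq) + IO3^-(aq)
Ksp = [Ag^+][IO3^-]
For each mole of AgIO3 that dissolves: [Ag^+] = s, [IO3^-] = s.
Ksp = (s)(s) = s^2
s = √(4.9 × 10^-8) = 2.2 × 10^-4 M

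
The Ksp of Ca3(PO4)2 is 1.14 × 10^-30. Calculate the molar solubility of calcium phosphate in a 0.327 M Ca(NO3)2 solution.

2.85e-15 M

Ca3(PO4)2(s) ⇌ 3 Ca^2+ + 2 PO4^3-
Ksp = [Ca^2+]^3[PO4^3-]^2
Let s be the molar solubility in this solution. [Ca^2+] = 0.327 + 3s ≈ 0.327, [PO4^3-] = 2s (since Ca^2+ from Ca(NO3)2 dominates).
Ksp ≈ (0.327)^3 × (2s)^2
s = 2.85 × 10^-15 M
Check: 3s = 8.6 × 10^-15 ≪ 0.327, so the approximation is valid.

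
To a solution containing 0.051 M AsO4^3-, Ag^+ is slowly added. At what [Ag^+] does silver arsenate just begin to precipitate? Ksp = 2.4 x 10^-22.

1.7e-7 M

Ag3AsO4(s) <=> 3 Ag^+(aq) + AsO4^3-(aq)
Ksp = [Ag^+]^3[AsO4^3-]
Precipitation begins when Q = Ksp. With [AsO4^3-] = 0.051 M:
2.4 x 10^-22 = (0.051) × [Ag^+]^3
[Ag^+] = (2.4 x 10^-22 / 5.1 x 10^-2)^(1/3) = 1.7 x 10^-7 M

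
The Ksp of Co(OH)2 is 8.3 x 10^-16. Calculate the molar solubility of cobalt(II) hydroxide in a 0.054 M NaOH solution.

Co(OH)2(s) <=> Co^2+(aq) + 2 OH^-(aq)
Ksp = [Co^2+][OH^-]^2
If s mol/L dissolves here, [Co^2+] = s, [OH^-] = 0.054 + 2s ≈ 0.054 (common-ion effect: OH^- is already 0.054 M).
Ksp ≈ s × (0.054)^2
s = 2.8 × 10^-13 M
Check: 2s = 5.7 × 10^-13 ≪ 0.054, so the approximation is valid.

s ≈ 2.8 × 10^-13 M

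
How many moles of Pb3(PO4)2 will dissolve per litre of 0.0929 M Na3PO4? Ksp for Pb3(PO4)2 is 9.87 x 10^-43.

s = 1.62e-14 M

Pb3(PO4)2(s) ⇌ 3 Pb^2+(aq) + 2 PO4^3-(aq)
Ksp = [Pb^2+]^3[PO4^3-]^2
If s mol/L dissolves here, [Pb^2+] = 3s, [PO4^3-] = 0.0929 + 2s ≈ 0.0929 (common-ion effect: PO4^3- is already 0.0929 M).
Ksp ≈ (3s)^3 × (0.0929)^2
s = 1.62 × 10^-14 M
Check: 2s = 3.2 × 10^-14 ≪ 0.0929, so the approximation is valid.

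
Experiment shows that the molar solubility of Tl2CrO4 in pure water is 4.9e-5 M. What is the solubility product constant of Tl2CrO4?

4.7 x 10^-13

Tl2CrO4(s) <=> 2 Tl^+ + CrO4^2-
For each mole of Tl2CrO4 that dissolves: [Tl^+] = 2s, [CrO4^2-] = s.
Ksp = [Tl^+]^2[CrO4^2-]
Ksp = (2s)^2s = 4s^3
With s = 4.9 × 10^-5: Ksp = 4.7 x 10^-13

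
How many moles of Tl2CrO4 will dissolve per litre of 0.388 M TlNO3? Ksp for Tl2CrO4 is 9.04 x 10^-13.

Tl2CrO4(s) <=> 2 Tl^+ + CrO4^2-
Ksp = [Tl^+]^2[CrO4^2-]
If s mol/L dissolves here, [Tl^+] = 0.388 + 2s ≈ 0.388, [CrO4^2-] = s (since Tl^+ from TlNO3 dominates).
Ksp ≈ (0.388)^2 × s
s = 6.00 × 10^-12 M
Check: 2s = 1.2 x 10^-11 ≪ 0.388, so the approximation is valid.

s ≈ 6.00e-12 M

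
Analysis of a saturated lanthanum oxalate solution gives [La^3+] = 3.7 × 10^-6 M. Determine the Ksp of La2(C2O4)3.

Ksp ≈ 2.3e-27

La2(C2O4)3(s) <=> 2 La^3+ + 3 C2O4^2-
Stoichiometry gives [C2O4^2-] = (3/2)[La^3+] = 5.55 × 10^-6 M.
Ksp = [La^3+]^2[C2O4^2-]^3
Ksp = (3.7 × 10^-6)^2 × (5.55 x 10^-6)^3 = 2.3 x 10^-27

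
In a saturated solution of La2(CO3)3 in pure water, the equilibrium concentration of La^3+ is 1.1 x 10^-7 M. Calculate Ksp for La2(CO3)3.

La2(CO3)3(s) ⇌ 2 La^3+ + 3 CO3^2-
Stoichiometry gives [CO3^2-] = (3/2)[La^3+] = 1.65 × 10^-7 M.
Ksp = [La^3+]^2[CO3^2-]^3
Ksp = (1.1 × 10^-7)^2 × (1.65 × 10^-7)^3 = 5.4 x 10^-35

Ksp ≈ 5.4e-35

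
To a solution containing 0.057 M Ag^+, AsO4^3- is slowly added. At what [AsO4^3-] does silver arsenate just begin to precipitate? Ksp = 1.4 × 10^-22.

[AsO4^3-] = 7.6 x 10^-19 M

Ag3AsO4(s) ⇌ 3 Ag^+ + AsO4^3-
Ksp = [Ag^+]^3[AsO4^3-]
Precipitation begins when Q = Ksp. With [Ag^+] = 0.057 M:
1.4 × 10^-22 = (0.057)^3 × [AsO4^3-]
[AsO4^3-] = (1.4 × 10^-22 / 1.85 × 10^-4) = 7.6 × 10^-19 M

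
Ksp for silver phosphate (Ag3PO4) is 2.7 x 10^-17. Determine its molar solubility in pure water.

s ≈ 3.2e-5 M

Ag3PO4(s) ⇌ 3 Ag^+ + PO4^3-
Ksp = [Ag^+]^3[PO4^3-]
With molar solubility s: [Ag^+] = 3s, [PO4^3-] = s.
So Ksp = (3s)^3 × s = 27s^4
s = (2.7 x 10^-17 / 27)^(1/4) = 3.2 × 10^-5 M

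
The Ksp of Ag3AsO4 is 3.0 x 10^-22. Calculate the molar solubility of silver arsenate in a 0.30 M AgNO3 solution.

s ≈ 1.1 × 10^-20 M

Ag3AsO4(s) <=> 3 Ag^+(aq) + AsO4^3-(aq)
Ksp = [Ag^+]^3[AsO4^3-]
Let s be the molar solubility in this solution. [Ag^+] = 0.30 + 3s ≈ 0.30, [AsO4^3-] = s (common-ion effect: Ag^+ is already 0.30 M).
Ksp ≈ (0.30)^3 × s
s = 1.1 × 10^-20 M
Check: 3s = 3.3 x 10^-20 ≪ 0.30, so the approximation is valid.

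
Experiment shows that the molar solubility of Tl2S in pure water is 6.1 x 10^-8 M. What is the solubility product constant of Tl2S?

Ksp = 9.1 × 10^-22

Tl2S(s) ⇌ 2 Tl^+ + S^2-
If s mol/L of Tl2S dissolves, [Tl^+] = 2s and [S^2-] = s.
Ksp = [Tl^+]^2[S^2-]
Ksp = (2s)^2s = 4s^3
Ksp = 4 × (6.1 × 10^-8)^3 = 9.1 × 10^-22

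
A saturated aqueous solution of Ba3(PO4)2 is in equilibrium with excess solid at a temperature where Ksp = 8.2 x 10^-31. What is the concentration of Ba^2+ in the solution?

[Ba^2+] ≈ 1.1 × 10^-6 M

Ba3(PO4)2(s) ⇌ 3 Ba^2+ + 2 PO4^3-
Ksp = [Ba^2+]^3[PO4^3-]^2
Let s = molar solubility. Then [Ba^2+] = 3s and [PO4^3-] = 2s.
Ksp = (3s)^3(2s)^2 = 108s^5
s = (8.2 x 10^-31 / 108)^(1/5) = 3.77 × 10^-7 M
[Ba^2+] = 3s = 1.1 x 10^-6 M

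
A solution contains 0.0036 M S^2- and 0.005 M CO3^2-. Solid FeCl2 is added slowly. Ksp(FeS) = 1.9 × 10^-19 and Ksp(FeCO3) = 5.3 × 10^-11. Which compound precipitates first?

Precipitation of each salt starts when its ion product equals its Ksp.
For FeS: 1.9 × 10^-19 = 0.0036 × [Fe^2+]  ⇒  [Fe^2+] = 5.3 x 10^-17 M.
For FeCO3: 5.3 × 10^-11 = 0.005 × [Fe^2+]  ⇒  [Fe^2+] = 1.1 × 10^-8 M.
The salt with the lower threshold [Fe^2+] precipitates first: FeS.

FeS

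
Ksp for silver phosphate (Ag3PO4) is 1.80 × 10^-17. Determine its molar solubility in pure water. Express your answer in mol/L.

s = 2.86 × 10^-5 M

Ag3PO4(s) ⇌ 3 Ag^+(aq) + PO4^3-(aq)
Ksp = [Ag^+]^3[PO4^3-]
Let s = molar solubility. Then [Ag^+] = 3s and [PO4^3-] = s.
Substituting: Ksp = (3s)^3s = 27s^4
Solving, s = (1.80 × 10^-17/27)^(1/4) = 2.86 x 10^-5 M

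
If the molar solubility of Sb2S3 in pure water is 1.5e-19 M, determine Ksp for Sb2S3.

Sb2S3(s) ⇌ 2 Sb^3+(aq) + 3 S^2-(aq)
If s mol/L of Sb2S3 dissolves, [Sb^3+] = 2s and [S^2-] = 3s.
Ksp = [Sb^3+]^2[S^2-]^3
Ksp = (2s)^2(3s)^3 = 108s^5
With s = 1.5 x 10^-19: Ksp = 8.2 × 10^-93

8.2e-93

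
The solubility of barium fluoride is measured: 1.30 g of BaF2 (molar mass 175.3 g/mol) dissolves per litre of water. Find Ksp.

1.63e-6

Molar solubility s = (1.30 g/L) / (175.3 g/mol) = 7.416 x 10^-3 M.
BaF2(s) <=> Ba^2+(aq) + 2 F^-(aq)
Let s = molar solubility. Then [Ba^2+] = s and [F^-] = 2s.
Ksp = [Ba^2+][F^-]^2
Ksp = s(2s)^2 = 4s^3
Ksp = 4 × (7.416 × 10^-3)^3 = 1.63 × 10^-6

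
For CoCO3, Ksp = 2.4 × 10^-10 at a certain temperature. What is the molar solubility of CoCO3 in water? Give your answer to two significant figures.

s = 1.5e-5 M

CoCO3(s) ⇌ Co^2+(aq) + CO3^2-(aq)
Ksp = [Co^2+][CO3^2-]
For each mole of CoCO3 that dissolves: [Co^2+] = s, [CO3^2-] = s.
Ksp = s^2
s = √(2.4 × 10^-10) = 1.5 × 10^-5 M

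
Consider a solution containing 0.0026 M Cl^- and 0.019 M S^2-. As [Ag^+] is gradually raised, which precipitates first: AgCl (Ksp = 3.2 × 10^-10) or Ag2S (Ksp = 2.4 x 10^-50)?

Precipitation of each salt starts when its ion product equals its Ksp.
For AgCl: 3.2 × 10^-10 = 0.0026 × [Ag^+]  ⇒  [Ag^+] = 1.2 × 10^-7 M.
For Ag2S: 2.4 x 10^-50 = 0.019 × [Ag^+]^2  ⇒  [Ag^+] = 1.1 × 10^-24 M.
The salt with the lower threshold [Ag^+] precipitates first: Ag2S.

Ag2S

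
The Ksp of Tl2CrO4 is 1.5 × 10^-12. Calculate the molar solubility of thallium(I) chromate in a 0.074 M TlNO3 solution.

Tl2CrO4(s) <=> 2 Tl^+ + CrO4^2-
Ksp = [Tl^+]^2[CrO4^2-]
If s mol/L dissolves here, [Tl^+] = 0.074 + 2s ≈ 0.074, [CrO4^2-] = s (since Tl^+ from TlNO3 dominates).
Ksp ≈ (0.074)^2 × s
s = 2.7 × 10^-10 M
Check: 2s = 5.5 × 10^-10 ≪ 0.074, so the approximation is valid.

s = 2.7 × 10^-10 M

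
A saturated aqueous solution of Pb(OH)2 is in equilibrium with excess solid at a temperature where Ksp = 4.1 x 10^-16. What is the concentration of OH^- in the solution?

Pb(OH)2(s) ⇌ Pb^2+(aq) + 2 OH^-(aq)
Ksp = [Pb^2+][OH^-]^2
With molar solubility s: [Pb^2+] = s, [OH^-] = 2s.
Substituting: Ksp = s(2s)^2 = 4s^3
s^3 = 4.1 x 10^-16 / 4, so s = 4.68 × 10^-6 M
[OH^-] = 2s = 9.4 x 10^-6 M

[OH^-] = 9.4 x 10^-6 M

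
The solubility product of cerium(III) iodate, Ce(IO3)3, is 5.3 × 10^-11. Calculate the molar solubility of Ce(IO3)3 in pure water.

Ce(IO3)3(s) ⇌ Ce^3+ + 3 IO3^-
Ksp = [Ce^3+][IO3^-]^3
With molar solubility s: [Ce^3+] = s, [IO3^-] = 3s.
Substituting: Ksp = s(3s)^3 = 27s^4
s^4 = 5.3 × 10^-11 / 27, so s = 1.2 × 10^-3 M

s ≈ 1.2e-3 M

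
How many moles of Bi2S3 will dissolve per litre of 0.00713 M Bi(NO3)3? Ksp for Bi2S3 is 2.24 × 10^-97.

5.46 x 10^-32 M

Bi2S3(s) ⇌ 2 Bi^3+ + 3 S^2-
Ksp = [Bi^3+]^2[S^2-]^3
If s mol/L dissolves here, [Bi^3+] = 0.00713 + 2s ≈ 0.00713, [S^2-] = 3s (since Bi^3+ from Bi(NO3)3 dominates).
Ksp ≈ (0.00713)^2 × (3s)^3
s = 5.46 × 10^-32 M
Check: 2s = 1.1 × 10^-31 ≪ 0.00713, so the approximation is valid.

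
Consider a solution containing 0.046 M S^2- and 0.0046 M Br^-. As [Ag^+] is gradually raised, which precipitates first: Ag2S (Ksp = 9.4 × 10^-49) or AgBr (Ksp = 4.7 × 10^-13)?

Precipitation of each salt starts when its ion product equals its Ksp.
For Ag2S: 9.4 × 10^-49 = 0.046 × [Ag^+]^2  ⇒  [Ag^+] = 4.5 × 10^-24 M.
For AgBr: 4.7 × 10^-13 = 0.0046 × [Ag^+]  ⇒  [Ag^+] = 1.0 × 10^-10 M.
The salt with the lower threshold [Ag^+] precipitates first: Ag2S.

Ag2S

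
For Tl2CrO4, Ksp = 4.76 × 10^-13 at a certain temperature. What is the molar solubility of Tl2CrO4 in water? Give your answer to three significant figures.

Tl2CrO4(s) <=> 2 Tl^+(aq) + CrO4^2-(aq)
Ksp = [Tl^+]^2[CrO4^2-]
If s mol/L of Tl2CrO4 dissolves, [Tl^+] = 2s and [CrO4^2-] = s.
So Ksp = (2s)^2 × s = 4s^3
Solving, s = (4.76 × 10^-13/4)^(1/3) = 4.92 × 10^-5 M

s ≈ 4.92 × 10^-5 M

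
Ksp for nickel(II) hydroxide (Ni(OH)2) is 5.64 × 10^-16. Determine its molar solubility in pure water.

s = 5.20e-6 M

Ni(OH)2(s) <=> Ni^2+(aq) + 2 OH^-(aq)
Ksp = [Ni^2+][OH^-]^2
For each mole of Ni(OH)2 that dissolves: [Ni^2+] = s, [OH^-] = 2s.
Ksp = s(2s)^2 = 4s^3
s = (5.64 × 10^-16 / 4)^(1/3) = 5.20 × 10^-6 M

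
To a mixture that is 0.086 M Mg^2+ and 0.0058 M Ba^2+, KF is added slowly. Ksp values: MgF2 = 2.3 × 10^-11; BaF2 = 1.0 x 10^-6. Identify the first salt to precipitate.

MgF2

Each salt begins to precipitate when Q = Ksp, i.e. when [F^-] reaches its threshold.
For MgF2: 2.3 × 10^-11 = 0.086 × [F^-]^2  ⇒  [F^-] = 1.6 × 10^-5 M.
For BaF2: 1.0 x 10^-6 = 0.0058 × [F^-]^2  ⇒  [F^-] = 1.3 x 10^-2 M.
The salt with the lower threshold [F^-] precipitates first: MgF2.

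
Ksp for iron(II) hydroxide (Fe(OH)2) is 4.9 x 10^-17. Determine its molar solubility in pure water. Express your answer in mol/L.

2.3 × 10^-6 M

Fe(OH)2(s) ⇌ Fe^2+(aq) + 2 OH^-(aq)
Ksp = [Fe^2+][OH^-]^2
Let s = molar solubility. Then [Fe^2+] = s and [OH^-] = 2s.
Ksp = s(2s)^2 = 4s^3
Solving, s = (4.9 x 10^-17/4)^(1/3) = 2.3 x 10^-6 M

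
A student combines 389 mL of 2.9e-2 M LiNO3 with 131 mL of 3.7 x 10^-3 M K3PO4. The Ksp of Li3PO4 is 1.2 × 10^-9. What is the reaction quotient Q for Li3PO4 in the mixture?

Total volume = 389 + 131 = 520 mL.
[Li^+] = 2.9 × 10^-2 × (389/520) = 2.17 x 10^-2 M
[PO4^3-] = 3.7 × 10^-3 × (131/520) = 9.32 × 10^-4 M
Li3PO4(s) ⇌ 3 Li^+(aq) + PO4^3-(aq), so Q = [Li^+]^3[PO4^3-]
Q = (2.17 × 10^-2)^3(9.32 × 10^-4) = 9.5 x 10^-9
Q > Ksp, so Li3PO4 will precipitate.

9.5 x 10^-9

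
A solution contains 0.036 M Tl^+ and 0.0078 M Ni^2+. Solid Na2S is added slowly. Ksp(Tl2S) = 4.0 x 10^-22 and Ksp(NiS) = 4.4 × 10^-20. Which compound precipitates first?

Each salt begins to precipitate when Q = Ksp, i.e. when [S^2-] reaches its threshold.
For Tl2S: 4.0 x 10^-22 = (0.036)^2 × [S^2-]  ⇒  [S^2-] = 3.1 × 10^-19 M.
For NiS: 4.4 × 10^-20 = 0.0078 × [S^2-]  ⇒  [S^2-] = 5.6 x 10^-18 M.
The salt with the lower threshold [S^2-] precipitates first: Tl2S.

Tl2S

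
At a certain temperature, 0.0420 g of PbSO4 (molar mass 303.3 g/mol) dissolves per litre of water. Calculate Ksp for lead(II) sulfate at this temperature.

1.92 x 10^-8

Molar solubility s = (4.20 × 10^-2 g/L) / (303.3 g/mol) = 1.385 × 10^-4 M.
PbSO4(s) ⇌ Pb^2+ + SO4^2-
Let s = molar solubility. Then [Pb^2+] = s and [SO4^2-] = s.
Ksp = [Pb^2+][SO4^2-]
Ksp = s^2
With s = 1.385 × 10^-4: Ksp = 1.92 × 10^-8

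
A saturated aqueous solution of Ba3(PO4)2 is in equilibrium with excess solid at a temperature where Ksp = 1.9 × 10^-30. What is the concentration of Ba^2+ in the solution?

1.3 × 10^-6 M

Ba3(PO4)2(s) <=> 3 Ba^2+(aq) + 2 PO4^3-(aq)
Ksp = [Ba^2+]^3[PO4^3-]^2
With molar solubility s: [Ba^2+] = 3s, [PO4^3-] = 2s.
So Ksp = (3s)^3 × (2s)^2 = 108s^5
s = (1.9 × 10^-30 / 108)^(1/5) = 4.46 × 10^-7 M
[Ba^2+] = 3s = 1.3 × 10^-6 M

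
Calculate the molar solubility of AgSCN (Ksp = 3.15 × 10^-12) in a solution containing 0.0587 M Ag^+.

s ≈ 5.37 × 10^-11 M

AgSCN(s) ⇌ Ag^+(aq) + SCN^-(aq)
Ksp = [Ag^+][SCN^-]
Let s be the molar solubility in this solution. [Ag^+] = 0.0587 + s ≈ 0.0587, [SCN^-] = s (since the Ag^+ already present dominates).
Ksp ≈ 0.0587 × s
s = 5.37 × 10^-11 M
Check: s = 5.4 × 10^-11 ≪ 0.0587, so the approximation is valid.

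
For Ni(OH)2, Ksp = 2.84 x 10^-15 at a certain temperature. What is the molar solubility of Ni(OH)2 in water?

Ni(OH)2(s) ⇌ Ni^2+ + 2 OH^-
Ksp = [Ni^2+][OH^-]^2
With molar solubility s: [Ni^2+] = s, [OH^-] = 2s.
Substituting: Ksp = s(2s)^2 = 4s^3
s = (2.84 x 10^-15 / 4)^(1/3) = 8.92 × 10^-6 M

8.92e-6 M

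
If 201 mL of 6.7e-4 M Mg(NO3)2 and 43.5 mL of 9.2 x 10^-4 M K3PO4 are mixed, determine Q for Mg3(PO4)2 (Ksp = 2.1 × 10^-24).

Total volume = 201 + 43.5 = 244.5 mL.
[Mg^2+] = 6.7 × 10^-4 × (201/244.5) = 5.51 × 10^-4 M
[PO4^3-] = 9.2 x 10^-4 × (43.5/244.5) = 1.64 x 10^-4 M
Mg3(PO4)2(s) <=> 3 Mg^2+(aq) + 2 PO4^3-(aq), so Q = [Mg^2+]^3[PO4^3-]^2
Q = (5.51 × 10^-4)^3(1.64 × 10^-4)^2 = 4.5 x 10^-18
Q > Ksp, so Mg3(PO4)2 will precipitate.

Q = 4.5 x 10^-18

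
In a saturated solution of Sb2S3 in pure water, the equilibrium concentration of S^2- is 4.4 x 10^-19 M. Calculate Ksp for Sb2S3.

Sb2S3(s) ⇌ 2 Sb^3+(aq) + 3 S^2-(aq)
Stoichiometry gives [Sb^3+] = (2/3)[S^2-] = 2.93 x 10^-19 M.
Ksp = [Sb^3+]^2[S^2-]^3
Ksp = (2.93 × 10^-19)^2 × (4.4 × 10^-19)^3 = 7.3 × 10^-93

7.3 × 10^-93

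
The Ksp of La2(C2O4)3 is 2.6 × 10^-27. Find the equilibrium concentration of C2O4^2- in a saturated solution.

[C2O4^2-] ≈ 5.7 × 10^-6 M

La2(C2O4)3(s) <=> 2 La^3+ + 3 C2O4^2-
Ksp = [La^3+]^2[C2O4^2-]^3
With molar solubility s: [La^3+] = 2s, [C2O4^2-] = 3s.
Substituting: Ksp = (2s)^2(3s)^3 = 108s^5
s^5 = 2.6 × 10^-27 / 108, so s = 1.89 x 10^-6 M
[C2O4^2-] = 3s = 5.7 × 10^-6 M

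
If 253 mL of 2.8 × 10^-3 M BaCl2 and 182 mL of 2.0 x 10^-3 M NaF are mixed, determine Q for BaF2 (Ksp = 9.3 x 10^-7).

Total volume = 253 + 182 = 435 mL.
[Ba^2+] = 2.8 × 10^-3 × (253/435) = 1.63 x 10^-3 M
[F^-] = 2.0 x 10^-3 × (182/435) = 8.37 × 10^-4 M
BaF2(s) <=> Ba^2+(aq) + 2 F^-(aq), so Q = [Ba^2+][F^-]^2
Q = (1.63 x 10^-3)(8.37 x 10^-4)^2 = 1.1 × 10^-9
Q < Ksp, so no precipitate of BaF2 forms.

1.1e-9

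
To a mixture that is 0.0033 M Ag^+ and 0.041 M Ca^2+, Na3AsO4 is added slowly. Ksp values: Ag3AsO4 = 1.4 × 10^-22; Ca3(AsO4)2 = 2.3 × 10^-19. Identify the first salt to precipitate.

Ag3AsO4

Precipitation of each salt starts when its ion product equals its Ksp.
For Ag3AsO4: 1.4 × 10^-22 = (0.0033)^3 × [AsO4^3-]  ⇒  [AsO4^3-] = 3.9 × 10^-15 M.
For Ca3(AsO4)2: 2.3 × 10^-19 = (0.041)^3 × [AsO4^3-]^2  ⇒  [AsO4^3-] = 5.8 × 10^-8 M.
The salt with the lower threshold [AsO4^3-] precipitates first: Ag3AsO4.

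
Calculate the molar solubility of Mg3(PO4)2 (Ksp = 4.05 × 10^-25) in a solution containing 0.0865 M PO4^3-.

Mg3(PO4)2(s) <=> 3 Mg^2+(aq) + 2 PO4^3-(aq)
Ksp = [Mg^2+]^3[PO4^3-]^2
If s mol/L dissolves here, [Mg^2+] = 3s, [PO4^3-] = 0.0865 + 2s ≈ 0.0865 (Ksp is small, so little additional dissolves).
Ksp ≈ (3s)^3 × (0.0865)^2
s = 1.26 × 10^-8 M
Check: 2s = 2.5 × 10^-8 ≪ 0.0865, so the approximation is valid.

s ≈ 1.26e-8 M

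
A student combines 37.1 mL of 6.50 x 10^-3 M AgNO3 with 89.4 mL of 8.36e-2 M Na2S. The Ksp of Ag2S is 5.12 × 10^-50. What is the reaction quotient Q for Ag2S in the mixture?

Q ≈ 2.15 × 10^-7

Total volume = 37.1 + 89.4 = 126.5 mL.
[Ag^+] = 6.50 × 10^-3 × (37.1/126.5) = 1.906 × 10^-3 M
[S^2-] = 8.36 × 10^-2 × (89.4/126.5) = 5.908 × 10^-2 M
Ag2S(s) <=> 2 Ag^+ + S^2-, so Q = [Ag^+]^2[S^2-]
Q = (1.906 x 10^-3)^2(5.908 × 10^-2) = 2.15 x 10^-7
Q > Ksp, so Ag2S will precipitate.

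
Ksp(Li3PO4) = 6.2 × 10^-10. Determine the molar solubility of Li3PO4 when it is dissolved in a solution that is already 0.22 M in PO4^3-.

s = 4.7 x 10^-4 M

Li3PO4(s) <=> 3 Li^+(aq) + PO4^3-(aq)
Ksp = [Li^+]^3[PO4^3-]
Let s be the molar solubility in this solution. [Li^+] = 3s, [PO4^3-] = 0.22 + s ≈ 0.22 (since the PO4^3- already present dominates).
Ksp ≈ (3s)^3 × 0.22
s = 4.7 × 10^-4 M
Check: s = 4.7 x 10^-4 ≪ 0.22, so the approximation is valid.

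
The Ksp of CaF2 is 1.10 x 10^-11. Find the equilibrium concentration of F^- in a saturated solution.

CaF2(s) ⇌ Ca^2+ + 2 F^-
Ksp = [Ca^2+][F^-]^2
With molar solubility s: [Ca^2+] = s, [F^-] = 2s.
So Ksp = s × (2s)^2 = 4s^3
s^3 = 1.10 x 10^-11 / 4, so s = 1.401 x 10^-4 M
[F^-] = 2s = 2.80 x 10^-4 M

[F^-] ≈ 2.80 x 10^-4 M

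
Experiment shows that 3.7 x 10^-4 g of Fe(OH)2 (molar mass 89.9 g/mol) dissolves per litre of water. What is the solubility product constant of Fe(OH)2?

Ksp = 2.8 x 10^-16

Molar solubility s = (3.7 × 10^-4 g/L) / (89.9 g/mol) = 4.12 × 10^-6 M.
Fe(OH)2(s) <=> Fe^2+(aq) + 2 OH^-(aq)
Let s = molar solubility. Then [Fe^2+] = s and [OH^-] = 2s.
Ksp = [Fe^2+][OH^-]^2
Ksp = s(2s)^2 = 4s^3
With s = 4.12 x 10^-6: Ksp = 2.8 × 10^-16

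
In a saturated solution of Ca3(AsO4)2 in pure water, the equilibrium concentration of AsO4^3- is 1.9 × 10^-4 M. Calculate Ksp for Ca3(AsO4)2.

Ca3(AsO4)2(s) <=> 3 Ca^2+(aq) + 2 AsO4^3-(aq)
Stoichiometry gives [Ca^2+] = (3/2)[AsO4^3-] = 2.85 x 10^-4 M.
Ksp = [Ca^2+]^3[AsO4^3-]^2
Ksp = (2.85 x 10^-4)^3 × (1.9 x 10^-4)^2 = 8.4 x 10^-19

Ksp = 8.4 × 10^-19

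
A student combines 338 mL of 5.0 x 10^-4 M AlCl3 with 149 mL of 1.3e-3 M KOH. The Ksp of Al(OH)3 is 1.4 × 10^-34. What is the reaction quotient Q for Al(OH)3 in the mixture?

Total volume = 338 + 149 = 487 mL.
[Al^3+] = 5.0 x 10^-4 × (338/487) = 3.47 × 10^-4 M
[OH^-] = 1.3 × 10^-3 × (149/487) = 3.98 x 10^-4 M
Al(OH)3(s) ⇌ Al^3+(aq) + 3 OH^-(aq), so Q = [Al^3+][OH^-]^3
Q = (3.47 × 10^-4)(3.98 × 10^-4)^3 = 2.2 × 10^-14
Q > Ksp, so Al(OH)3 will precipitate.

Q ≈ 2.2 x 10^-14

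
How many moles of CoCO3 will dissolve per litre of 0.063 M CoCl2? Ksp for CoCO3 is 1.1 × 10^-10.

s ≈ 1.7e-9 M

CoCO3(s) ⇌ Co^2+ + CO3^2-
Ksp = [Co^2+][CO3^2-]
Let s be the molar solubility in this solution. [Co^2+] = 0.063 + s ≈ 0.063, [CO3^2-] = s (Ksp is small, so little additional dissolves).
Ksp ≈ 0.063 × s
s = 1.7 × 10^-9 M
Check: s = 1.7 × 10^-9 ≪ 0.063, so the approximation is valid.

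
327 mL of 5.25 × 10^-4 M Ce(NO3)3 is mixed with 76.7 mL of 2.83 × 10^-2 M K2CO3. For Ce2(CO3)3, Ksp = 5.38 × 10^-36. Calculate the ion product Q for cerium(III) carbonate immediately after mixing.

Total volume = 327 + 76.7 = 403.7 mL.
[Ce^3+] = 5.25 × 10^-4 × (327/403.7) = 4.253 × 10^-4 M
[CO3^2-] = 2.83 x 10^-2 × (76.7/403.7) = 5.377 x 10^-3 M
Ce2(CO3)3(s) ⇌ 2 Ce^3+(aq) + 3 CO3^2-(aq), so Q = [Ce^3+]^2[CO3^2-]^3
Q = (4.253 x 10^-4)^2(5.377 x 10^-3)^3 = 2.81 x 10^-14
Q > Ksp, so Ce2(CO3)3 will precipitate.

2.81 × 10^-14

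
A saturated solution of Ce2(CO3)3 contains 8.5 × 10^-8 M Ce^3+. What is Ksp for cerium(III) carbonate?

Ce2(CO3)3(s) ⇌ 2 Ce^3+ + 3 CO3^2-
Stoichiometry gives [CO3^2-] = (3/2)[Ce^3+] = 1.28 × 10^-7 M.
Ksp = [Ce^3+]^2[CO3^2-]^3
Ksp = (8.5 × 10^-8)^2 × (1.28 × 10^-7)^3 = 1.5 × 10^-35

1.5 x 10^-35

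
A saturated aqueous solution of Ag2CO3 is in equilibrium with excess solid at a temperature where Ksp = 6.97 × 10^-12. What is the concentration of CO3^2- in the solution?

Ag2CO3(s) ⇌ 2 Ag^+ + CO3^2-
Ksp = [Ag^+]^2[CO3^2-]
Let s = molar solubility. Then [Ag^+] = 2s and [CO3^2-] = s.
So Ksp = (2s)^2 × s = 4s^3
s = (6.97 × 10^-12 / 4)^(1/3) = 1.203 × 10^-4 M
[CO3^2-] = s = 1.20 x 10^-4 M

[CO3^2-] = 1.20 × 10^-4 M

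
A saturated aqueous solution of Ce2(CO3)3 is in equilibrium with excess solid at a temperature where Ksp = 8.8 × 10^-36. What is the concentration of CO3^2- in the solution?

Ce2(CO3)3(s) ⇌ 2 Ce^3+ + 3 CO3^2-
Ksp = [Ce^3+]^2[CO3^2-]^3
If s mol/L of Ce2(CO3)3 dissolves, [Ce^3+] = 2s and [CO3^2-] = 3s.
So Ksp = (2s)^2 × (3s)^3 = 108s^5
Solving, s = (8.8 × 10^-36/108)^(1/5) = 3.82 × 10^-8 M
[CO3^2-] = 3s = 1.1 x 10^-7 M

1.1 x 10^-7 M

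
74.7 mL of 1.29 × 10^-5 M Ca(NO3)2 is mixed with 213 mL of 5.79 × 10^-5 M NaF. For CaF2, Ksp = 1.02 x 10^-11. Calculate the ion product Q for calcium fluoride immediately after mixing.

Q = 6.15 × 10^-15

Total volume = 74.7 + 213 = 287.7 mL.
[Ca^2+] = 1.29 × 10^-5 × (74.7/287.7) = 3.349 × 10^-6 M
[F^-] = 5.79 × 10^-5 × (213/287.7) = 4.287 × 10^-5 M
CaF2(s) ⇌ Ca^2+(aq) + 2 F^-(aq), so Q = [Ca^2+][F^-]^2
Q = (3.349 × 10^-6)(4.287 × 10^-5)^2 = 6.15 × 10^-15
Q < Ksp, so no precipitate of CaF2 forms.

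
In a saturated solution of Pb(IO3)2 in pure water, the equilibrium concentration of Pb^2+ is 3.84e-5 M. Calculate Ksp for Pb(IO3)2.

Pb(IO3)2(s) ⇌ Pb^2+ + 2 IO3^-
Stoichiometry gives [IO3^-] = (2/1)[Pb^2+] = 7.680 x 10^-5 M.
Ksp = [Pb^2+][IO3^-]^2
Ksp = 3.84 x 10^-5 × (7.680 × 10^-5)^2 = 2.26 × 10^-13

Ksp = 2.26 x 10^-13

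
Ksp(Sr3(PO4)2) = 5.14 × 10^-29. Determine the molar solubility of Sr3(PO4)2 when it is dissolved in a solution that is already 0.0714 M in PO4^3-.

Sr3(PO4)2(s) ⇌ 3 Sr^2+(aq) + 2 PO4^3-(aq)
Ksp = [Sr^2+]^3[PO4^3-]^2
Let s = moles of Sr3(PO4)2 that dissolve per litre. [Sr^2+] = 3s, [PO4^3-] = 0.0714 + 2s ≈ 0.0714 (common-ion effect: PO4^3- is already 0.0714 M).
Ksp ≈ (3s)^3 × (0.0714)^2
s = 7.20 x 10^-10 M
Check: 2s = 1.4 x 10^-9 ≪ 0.0714, so the approximation is valid.

s ≈ 7.20e-10 M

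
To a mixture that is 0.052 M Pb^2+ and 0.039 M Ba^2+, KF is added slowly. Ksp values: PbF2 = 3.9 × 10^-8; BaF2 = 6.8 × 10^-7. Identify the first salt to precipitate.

Precipitation of each salt starts when its ion product equals its Ksp.
For PbF2: 3.9 × 10^-8 = 0.052 × [F^-]^2  ⇒  [F^-] = 8.7 × 10^-4 M.
For BaF2: 6.8 × 10^-7 = 0.039 × [F^-]^2  ⇒  [F^-] = 4.2 × 10^-3 M.
The salt with the lower threshold [F^-] precipitates first: PbF2.

PbF2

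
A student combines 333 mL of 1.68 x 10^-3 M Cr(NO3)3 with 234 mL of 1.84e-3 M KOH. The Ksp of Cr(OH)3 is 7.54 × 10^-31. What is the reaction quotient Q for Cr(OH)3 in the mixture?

Total volume = 333 + 234 = 567 mL.
[Cr^3+] = 1.68 × 10^-3 × (333/567) = 9.867 × 10^-4 M
[OH^-] = 1.84 x 10^-3 × (234/567) = 7.594 × 10^-4 M
Cr(OH)3(s) ⇌ Cr^3+ + 3 OH^-, so Q = [Cr^3+][OH^-]^3
Q = (9.867 × 10^-4)(7.594 × 10^-4)^3 = 4.32 × 10^-13
Q > Ksp, so Cr(OH)3 will precipitate.

Q ≈ 4.32e-13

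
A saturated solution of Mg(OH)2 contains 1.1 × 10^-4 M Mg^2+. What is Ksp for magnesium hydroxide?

Mg(OH)2(s) ⇌ Mg^2+ + 2 OH^-
Stoichiometry gives [OH^-] = (2/1)[Mg^2+] = 2.20 × 10^-4 M.
Ksp = [Mg^2+][OH^-]^2
Ksp = 1.1 × 10^-4 × (2.20 × 10^-4)^2 = 5.3 x 10^-12

Ksp ≈ 5.3e-12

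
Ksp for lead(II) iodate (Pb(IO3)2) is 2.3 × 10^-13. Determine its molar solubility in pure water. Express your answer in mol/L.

Pb(IO3)2(s) ⇌ Pb^2+ + 2 IO3^-
Ksp = [Pb^2+][IO3^-]^2
Let s = molar solubility. Then [Pb^2+] = s and [IO3^-] = 2s.
Substituting: Ksp = s(2s)^2 = 4s^3
s^3 = 2.3 × 10^-13 / 4, so s = 3.9 x 10^-5 M

s ≈ 3.9 × 10^-5 M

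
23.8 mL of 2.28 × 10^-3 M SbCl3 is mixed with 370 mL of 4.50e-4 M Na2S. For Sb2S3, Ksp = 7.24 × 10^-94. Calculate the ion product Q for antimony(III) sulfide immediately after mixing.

Total volume = 23.8 + 370 = 393.8 mL.
[Sb^3+] = 2.28 x 10^-3 × (23.8/393.8) = 1.378 × 10^-4 M
[S^2-] = 4.50 × 10^-4 × (370/393.8) = 4.228 × 10^-4 M
Sb2S3(s) ⇌ 2 Sb^3+ + 3 S^2-, so Q = [Sb^3+]^2[S^2-]^3
Q = (1.378 x 10^-4)^2(4.228 × 10^-4)^3 = 1.44 × 10^-18
Q > Ksp, so Sb2S3 will precipitate.

Q ≈ 1.44 × 10^-18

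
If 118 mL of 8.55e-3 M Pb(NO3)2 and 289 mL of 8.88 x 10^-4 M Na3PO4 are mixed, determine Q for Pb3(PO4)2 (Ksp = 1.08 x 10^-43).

Total volume = 118 + 289 = 407 mL.
[Pb^2+] = 8.55 × 10^-3 × (118/407) = 2.479 × 10^-3 M
[PO4^3-] = 8.88 x 10^-4 × (289/407) = 6.305 x 10^-4 M
Pb3(PO4)2(s) ⇌ 3 Pb^2+(aq) + 2 PO4^3-(aq), so Q = [Pb^2+]^3[PO4^3-]^2
Q = (2.479 × 10^-3)^3(6.305 × 10^-4)^2 = 6.06 × 10^-15
Q > Ksp, so Pb3(PO4)2 will precipitate.

Q ≈ 6.06 x 10^-15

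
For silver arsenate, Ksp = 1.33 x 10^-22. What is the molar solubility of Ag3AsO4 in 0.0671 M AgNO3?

s = 4.40e-19 M

Ag3AsO4(s) ⇌ 3 Ag^+ + AsO4^3-
Ksp = [Ag^+]^3[AsO4^3-]
If s mol/L dissolves here, [Ag^+] = 0.0671 + 3s ≈ 0.0671, [AsO4^3-] = s (since Ag^+ from AgNO3 dominates).
Ksp ≈ (0.0671)^3 × s
s = 4.40 x 10^-19 M
Check: 3s = 1.3 × 10^-18 ≪ 0.0671, so the approximation is valid.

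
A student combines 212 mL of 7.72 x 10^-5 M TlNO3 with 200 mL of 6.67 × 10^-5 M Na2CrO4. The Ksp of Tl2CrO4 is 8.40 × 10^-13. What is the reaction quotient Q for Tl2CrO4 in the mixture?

Q = 5.11 × 10^-14

Total volume = 212 + 200 = 412 mL.
[Tl^+] = 7.72 × 10^-5 × (212/412) = 3.972 x 10^-5 M
[CrO4^2-] = 6.67 × 10^-5 × (200/412) = 3.238 × 10^-5 M
Tl2CrO4(s) <=> 2 Tl^+(aq) + CrO4^2-(aq), so Q = [Tl^+]^2[CrO4^2-]
Q = (3.972 × 10^-5)^2(3.238 x 10^-5) = 5.11 x 10^-14
Q < Ksp, so no precipitate of Tl2CrO4 forms.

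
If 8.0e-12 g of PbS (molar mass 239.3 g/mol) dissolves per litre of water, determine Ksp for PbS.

Ksp = 1.1e-27

Molar solubility s = (8.0 x 10^-12 g/L) / (239.3 g/mol) = 3.34 × 10^-14 M.
PbS(s) ⇌ Pb^2+(aq) + S^2-(aq)
With molar solubility s: [Pb^2+] = s, [S^2-] = s.
Ksp = [Pb^2+][S^2-]
Ksp = (s)(s) = s^2
Ksp = (3.34 × 10^-14)^2 = 1.1 × 10^-27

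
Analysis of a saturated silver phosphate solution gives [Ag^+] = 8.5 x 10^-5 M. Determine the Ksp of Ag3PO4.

Ag3PO4(s) ⇌ 3 Ag^+(aq) + PO4^3-(aq)
Stoichiometry gives [PO4^3-] = (1/3)[Ag^+] = 2.83 × 10^-5 M.
Ksp = [Ag^+]^3[PO4^3-]
Ksp = (8.5 × 10^-5)^3 × 2.83 x 10^-5 = 1.7 × 10^-17

Ksp = 1.7 × 10^-17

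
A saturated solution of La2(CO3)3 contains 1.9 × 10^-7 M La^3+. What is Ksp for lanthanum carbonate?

Ksp = 8.4e-34

La2(CO3)3(s) ⇌ 2 La^3+(aq) + 3 CO3^2-(aq)
Stoichiometry gives [CO3^2-] = (3/2)[La^3+] = 2.85 x 10^-7 M.
Ksp = [La^3+]^2[CO3^2-]^3
Ksp = (1.9 x 10^-7)^2 × (2.85 × 10^-7)^3 = 8.4 × 10^-34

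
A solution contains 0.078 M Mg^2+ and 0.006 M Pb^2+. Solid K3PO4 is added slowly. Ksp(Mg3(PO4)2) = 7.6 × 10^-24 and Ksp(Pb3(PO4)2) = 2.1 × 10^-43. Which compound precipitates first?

Pb3(PO4)2

Each salt begins to precipitate when Q = Ksp, i.e. when [PO4^3-] reaches its threshold.
For Mg3(PO4)2: 7.6 × 10^-24 = (0.078)^3 × [PO4^3-]^2  ⇒  [PO4^3-] = 1.3 × 10^-10 M.
For Pb3(PO4)2: 2.1 × 10^-43 = (0.006)^3 × [PO4^3-]^2  ⇒  [PO4^3-] = 9.9 x 10^-19 M.
The salt with the lower threshold [PO4^3-] precipitates first: Pb3(PO4)2.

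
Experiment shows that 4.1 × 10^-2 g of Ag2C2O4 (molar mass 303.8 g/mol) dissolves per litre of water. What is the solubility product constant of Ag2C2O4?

Molar solubility s = (4.1 × 10^-2 g/L) / (303.8 g/mol) = 1.35 x 10^-4 M.
Ag2C2O4(s) ⇌ 2 Ag^+ + C2O4^2-
If s mol/L of Ag2C2O4 dissolves, [Ag^+] = 2s and [C2O4^2-] = s.
Ksp = [Ag^+]^2[C2O4^2-]
Substituting: Ksp = (2s)^2s = 4s^3
With s = 1.35 x 10^-4: Ksp = 9.8 × 10^-12

9.8 × 10^-12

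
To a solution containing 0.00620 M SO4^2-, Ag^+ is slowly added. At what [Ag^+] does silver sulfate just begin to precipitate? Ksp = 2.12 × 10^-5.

Ag2SO4(s) <=> 2 Ag^+ + SO4^2-
Ksp = [Ag^+]^2[SO4^2-]
Precipitation begins when Q = Ksp. With [SO4^2-] = 0.00620 M:
2.12 × 10^-5 = (0.00620) × [Ag^+]^2
[Ag^+] = (2.12 × 10^-5 / 6.20 x 10^-3)^(1/2) = 5.85 x 10^-2 M

5.85 × 10^-2 M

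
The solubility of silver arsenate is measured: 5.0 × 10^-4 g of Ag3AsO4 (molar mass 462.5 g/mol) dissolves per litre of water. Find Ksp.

Molar solubility s = (5.0 × 10^-4 g/L) / (462.5 g/mol) = 1.08 × 10^-6 M.
Ag3AsO4(s) ⇌ 3 Ag^+ + AsO4^3-
For each mole of Ag3AsO4 that dissolves: [Ag^+] = 3s, [AsO4^3-] = s.
Ksp = [Ag^+]^3[AsO4^3-]
Ksp = (3s)^3s = 27s^4
Ksp = 27 × (1.08 × 10^-6)^4 = 3.7 × 10^-23

Ksp = 3.7e-23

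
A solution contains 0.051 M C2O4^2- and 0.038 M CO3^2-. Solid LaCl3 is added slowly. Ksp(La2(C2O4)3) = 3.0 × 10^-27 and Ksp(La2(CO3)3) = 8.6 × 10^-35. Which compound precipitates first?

Precipitation of each salt starts when its ion product equals its Ksp.
For La2(C2O4)3: 3.0 × 10^-27 = (0.051)^3 × [La^3+]^2  ⇒  [La^3+] = 4.8 × 10^-12 M.
For La2(CO3)3: 8.6 × 10^-35 = (0.038)^3 × [La^3+]^2  ⇒  [La^3+] = 1.3 × 10^-15 M.
The salt with the lower threshold [La^3+] precipitates first: La2(CO3)3.

La2(CO3)3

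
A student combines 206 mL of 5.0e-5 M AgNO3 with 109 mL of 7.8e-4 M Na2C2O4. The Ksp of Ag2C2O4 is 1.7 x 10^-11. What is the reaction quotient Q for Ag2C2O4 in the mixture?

Q = 2.9e-13

Total volume = 206 + 109 = 315 mL.
[Ag^+] = 5.0 × 10^-5 × (206/315) = 3.27 × 10^-5 M
[C2O4^2-] = 7.8 × 10^-4 × (109/315) = 2.70 × 10^-4 M
Ag2C2O4(s) ⇌ 2 Ag^+(aq) + C2O4^2-(aq), so Q = [Ag^+]^2[C2O4^2-]
Q = (3.27 × 10^-5)^2(2.70 x 10^-4) = 2.9 × 10^-13
Q < Ksp, so no precipitate of Ag2C2O4 forms.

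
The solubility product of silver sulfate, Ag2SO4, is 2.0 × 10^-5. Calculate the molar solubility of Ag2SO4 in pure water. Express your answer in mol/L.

Ag2SO4(s) <=> 2 Ag^+ + SO4^2-
Ksp = [Ag^+]^2[SO4^2-]
For each mole of Ag2SO4 that dissolves: [Ag^+] = 2s, [SO4^2-] = s.
Ksp = (2s)^2s = 4s^3
s = (2.0 × 10^-5 / 4)^(1/3) = 1.7 × 10^-2 M

s = 0.017 M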